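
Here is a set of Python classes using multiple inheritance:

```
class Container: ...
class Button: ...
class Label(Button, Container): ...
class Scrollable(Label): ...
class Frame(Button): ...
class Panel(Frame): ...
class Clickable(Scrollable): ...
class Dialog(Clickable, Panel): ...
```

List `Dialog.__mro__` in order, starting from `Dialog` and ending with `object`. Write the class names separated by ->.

Dialog -> Clickable -> Scrollable -> Label -> Panel -> Frame -> Button -> Container -> object

L[Dialog] = Dialog + merge(L[Clickable], L[Panel], [Clickable Panel])
  take Clickable:  [Clickable Scrollable Label Button Container object] + [Panel Frame Button object] + [Clickable Panel]
  take Scrollable:  [Scrollable Label Button Container object] + [Panel Frame Button object] + [Panel]
  take Label:  [Label Button Container object] + [Panel Frame Button object] + [Panel]
  take Panel:  [Button Container object] + [Panel Frame Button object] + [Panel]
  take Frame:  [Button Container object] + [Frame Button object]
  take Button:  [Button Container object] + [Button object]
  take Container:  [Container object] + [object]
  take object:  [object] + [object]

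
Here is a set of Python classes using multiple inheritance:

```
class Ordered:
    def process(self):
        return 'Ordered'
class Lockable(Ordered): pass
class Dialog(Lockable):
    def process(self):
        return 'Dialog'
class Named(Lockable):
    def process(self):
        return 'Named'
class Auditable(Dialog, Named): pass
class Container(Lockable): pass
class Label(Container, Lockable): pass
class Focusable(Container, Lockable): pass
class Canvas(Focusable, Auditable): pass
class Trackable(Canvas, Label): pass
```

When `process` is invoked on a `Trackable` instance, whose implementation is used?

L[Trackable] = Trackable + merge(L[Canvas], L[Label], [Canvas Label])
  take Canvas:  [Canvas Focusable Container Auditable Dialog Named Lockable Ordered object] + [Label Container Lockable Ordered object] + [Canvas Label]
  take Focusable:  [Focusable Container Auditable Dialog Named Lockable Ordered object] + [Label Container Lockable Ordered object] + [Label]
  take Label:  [Container Auditable Dialog Named Lockable Ordered object] + [Label Container Lockable Ordered object] + [Label]
  take Container:  [Container Auditable Dialog Named Lockable Ordered object] + [Container Lockable Ordered object]
  take Auditable:  [Auditable Dialog Named Lockable Ordered object] + [Lockable Ordered object]
  take Dialog:  [Dialog Named Lockable Ordered object] + [Lockable Ordered object]
  take Named:  [Named Lockable Ordered object] + [Lockable Ordered object]
  take Lockable:  [Lockable Ordered object] + [Lockable Ordered object]
  take Ordered:  [Ordered object] + [Ordered object]
  take object:  [object] + [object]
MRO: Trackable Canvas Focusable Label Container Auditable Dialog Named Lockable Ordered object
process is defined in: Dialog, Named, Ordered. First along the MRO is Dialog.

Dialog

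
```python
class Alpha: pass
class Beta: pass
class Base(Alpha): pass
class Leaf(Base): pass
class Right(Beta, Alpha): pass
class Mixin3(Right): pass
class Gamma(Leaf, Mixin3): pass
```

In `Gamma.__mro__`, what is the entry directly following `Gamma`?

Leaf

L[Gamma] = Gamma + merge(L[Leaf], L[Mixin3], [Leaf Mixin3])
  take Leaf:  [Leaf Base Alpha object] + [Mixin3 Right Beta Alpha object] + [Leaf Mixin3]
  take Base:  [Base Alpha object] + [Mixin3 Right Beta Alpha object] + [Mixin3]
  take Mixin3:  [Alpha object] + [Mixin3 Right Beta Alpha object] + [Mixin3]
  take Right:  [Alpha object] + [Right Beta Alpha object]
  take Beta:  [Alpha object] + [Beta Alpha object]
  take Alpha:  [Alpha object] + [Alpha object]
  take object:  [object] + [object]
MRO: Gamma Leaf Base Mixin3 Right Beta Alpha object
Gamma is at position 0; next is Leaf.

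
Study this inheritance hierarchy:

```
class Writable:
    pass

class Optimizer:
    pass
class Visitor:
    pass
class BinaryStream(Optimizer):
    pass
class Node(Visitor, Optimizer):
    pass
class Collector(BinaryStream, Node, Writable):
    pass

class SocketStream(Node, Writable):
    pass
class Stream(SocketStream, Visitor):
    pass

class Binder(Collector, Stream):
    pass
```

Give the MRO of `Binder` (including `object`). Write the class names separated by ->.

Binder -> Collector -> BinaryStream -> Stream -> SocketStream -> Node -> Visitor -> Optimizer -> Writable -> object

L[Binder] = Binder + merge(L[Collector], L[Stream], [Collector Stream])
  take Collector:  [Collector BinaryStream Node Visitor Optimizer Writable object] + [Stream SocketStream Node Visitor Optimizer Writable object] + [Collector Stream]
  take BinaryStream:  [BinaryStream Node Visitor Optimizer Writable object] + [Stream SocketStream Node Visitor Optimizer Writable object] + [Stream]
  take Stream:  [Node Visitor Optimizer Writable object] + [Stream SocketStream Node Visitor Optimizer Writable object] + [Stream]
  take SocketStream:  [Node Visitor Optimizer Writable object] + [SocketStream Node Visitor Optimizer Writable object]
  take Node:  [Node Visitor Optimizer Writable object] + [Node Visitor Optimizer Writable object]
  take Visitor:  [Visitor Optimizer Writable object] + [Visitor Optimizer Writable object]
  take Optimizer:  [Optimizer Writable object] + [Optimizer Writable object]
  take Writable:  [Writable object] + [Writable object]
  take object:  [object] + [object]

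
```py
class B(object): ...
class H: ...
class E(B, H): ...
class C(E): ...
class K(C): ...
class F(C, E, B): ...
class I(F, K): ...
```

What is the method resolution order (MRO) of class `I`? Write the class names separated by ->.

I -> F -> K -> C -> E -> B -> H -> object

L[I] = I + merge(L[F], L[K], [F K])
  take F:  [F C E B H object] + [K C E B H object] + [F K]
  take K:  [C E B H object] + [K C E B H object] + [K]
  take C:  [C E B H object] + [C E B H object]
  take E:  [E B H object] + [E B H object]
  take B:  [B H object] + [B H object]
  take H:  [H object] + [H object]
  take object:  [object] + [object]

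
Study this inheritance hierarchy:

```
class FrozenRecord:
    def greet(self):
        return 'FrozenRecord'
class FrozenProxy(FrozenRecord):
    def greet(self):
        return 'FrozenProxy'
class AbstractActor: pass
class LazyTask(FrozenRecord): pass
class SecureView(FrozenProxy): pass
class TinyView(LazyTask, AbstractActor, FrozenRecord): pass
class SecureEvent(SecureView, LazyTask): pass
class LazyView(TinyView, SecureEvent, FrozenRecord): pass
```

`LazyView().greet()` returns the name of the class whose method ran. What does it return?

L[LazyView] = LazyView + merge(L[TinyView], L[SecureEvent], L[FrozenRecord], [TinyView SecureEvent FrozenRecord])
  take TinyView:  [TinyView LazyTask AbstractActor FrozenRecord object] + [SecureEvent SecureView FrozenProxy LazyTask FrozenRecord object] + [FrozenRecord object] + [TinyView SecureEvent FrozenRecord]
  take SecureEvent:  [LazyTask AbstractActor FrozenRecord object] + [SecureEvent SecureView FrozenProxy LazyTask FrozenRecord object] + [FrozenRecord object] + [SecureEvent FrozenRecord]
  take SecureView:  [LazyTask AbstractActor FrozenRecord object] + [SecureView FrozenProxy LazyTask FrozenRecord object] + [FrozenRecord object] + [FrozenRecord]
  take FrozenProxy:  [LazyTask AbstractActor FrozenRecord object] + [FrozenProxy LazyTask FrozenRecord object] + [FrozenRecord object] + [FrozenRecord]
  take LazyTask:  [LazyTask AbstractActor FrozenRecord object] + [LazyTask FrozenRecord object] + [FrozenRecord object] + [FrozenRecord]
  take AbstractActor:  [AbstractActor FrozenRecord object] + [FrozenRecord object] + [FrozenRecord object] + [FrozenRecord]
  take FrozenRecord:  [FrozenRecord object] + [FrozenRecord object] + [FrozenRecord object] + [FrozenRecord]
  take object:  [object] + [object] + [object]
MRO: LazyView TinyView SecureEvent SecureView FrozenProxy LazyTask AbstractActor FrozenRecord object
greet is defined in: FrozenProxy, FrozenRecord. First along the MRO is FrozenProxy.

FrozenProxy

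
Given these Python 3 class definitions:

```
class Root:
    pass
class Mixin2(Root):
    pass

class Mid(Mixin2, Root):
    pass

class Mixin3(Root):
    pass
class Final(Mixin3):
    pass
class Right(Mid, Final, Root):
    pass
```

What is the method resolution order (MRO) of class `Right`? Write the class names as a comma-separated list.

Right, Mid, Mixin2, Final, Mixin3, Root, object

L[Right] = Right + merge(L[Mid], L[Final], L[Root], [Mid Final Root])
  take Mid:  [Mid Mixin2 Root object] + [Final Mixin3 Root object] + [Root object] + [Mid Final Root]
  take Mixin2:  [Mixin2 Root object] + [Final Mixin3 Root object] + [Root object] + [Final Root]
  take Final:  [Root object] + [Final Mixin3 Root object] + [Root object] + [Final Root]
  take Mixin3:  [Root object] + [Mixin3 Root object] + [Root object] + [Root]
  take Root:  [Root object] + [Root object] + [Root object] + [Root]
  take object:  [object] + [object] + [object]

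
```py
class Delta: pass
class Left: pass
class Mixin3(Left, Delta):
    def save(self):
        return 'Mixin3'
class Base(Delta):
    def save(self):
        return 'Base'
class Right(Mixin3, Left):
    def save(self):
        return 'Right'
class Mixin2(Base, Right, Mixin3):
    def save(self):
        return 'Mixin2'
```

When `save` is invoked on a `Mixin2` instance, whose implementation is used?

Mixin2

L[Mixin2] = Mixin2 + merge(L[Base], L[Right], L[Mixin3], [Base Right Mixin3])
  take Base:  [Base Delta object] + [Right Mixin3 Left Delta object] + [Mixin3 Left Delta object] + [Base Right Mixin3]
  take Right:  [Delta object] + [Right Mixin3 Left Delta object] + [Mixin3 Left Delta object] + [Right Mixin3]
  take Mixin3:  [Delta object] + [Mixin3 Left Delta object] + [Mixin3 Left Delta object] + [Mixin3]
  take Left:  [Delta object] + [Left Delta object] + [Left Delta object]
  take Delta:  [Delta object] + [Delta object] + [Delta object]
  take object:  [object] + [object] + [object]
MRO: Mixin2 Base Right Mixin3 Left Delta object
save is defined in: Base, Mixin2, Mixin3, Right. First along the MRO is Mixin2.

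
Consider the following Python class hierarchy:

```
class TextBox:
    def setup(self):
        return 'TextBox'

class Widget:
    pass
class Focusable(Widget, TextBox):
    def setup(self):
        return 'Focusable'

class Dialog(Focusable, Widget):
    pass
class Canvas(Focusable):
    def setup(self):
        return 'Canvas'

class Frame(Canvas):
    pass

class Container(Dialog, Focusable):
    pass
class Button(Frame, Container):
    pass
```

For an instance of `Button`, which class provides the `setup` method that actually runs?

L[Button] = Button + merge(L[Frame], L[Container], [Frame Container])
  take Frame:  [Frame Canvas Focusable Widget TextBox object] + [Container Dialog Focusable Widget TextBox object] + [Frame Container]
  take Canvas:  [Canvas Focusable Widget TextBox object] + [Container Dialog Focusable Widget TextBox object] + [Container]
  take Container:  [Focusable Widget TextBox object] + [Container Dialog Focusable Widget TextBox object] + [Container]
  take Dialog:  [Focusable Widget TextBox object] + [Dialog Focusable Widget TextBox object]
  take Focusable:  [Focusable Widget TextBox object] + [Focusable Widget TextBox object]
  take Widget:  [Widget TextBox object] + [Widget TextBox object]
  take TextBox:  [TextBox object] + [TextBox object]
  take object:  [object] + [object]
MRO: Button Frame Canvas Container Dialog Focusable Widget TextBox object
setup is defined in: Canvas, Focusable, TextBox. First along the MRO is Canvas.

Canvas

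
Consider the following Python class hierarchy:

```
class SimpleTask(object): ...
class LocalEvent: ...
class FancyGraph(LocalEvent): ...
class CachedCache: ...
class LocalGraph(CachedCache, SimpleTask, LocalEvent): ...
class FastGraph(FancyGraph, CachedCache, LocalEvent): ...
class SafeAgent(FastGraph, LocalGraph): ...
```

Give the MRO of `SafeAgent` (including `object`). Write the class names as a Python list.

L[SafeAgent] = SafeAgent + merge(L[FastGraph], L[LocalGraph], [FastGraph LocalGraph])
  take FastGraph:  [FastGraph FancyGraph CachedCache LocalEvent object] + [LocalGraph CachedCache SimpleTask LocalEvent object] + [FastGraph LocalGraph]
  take FancyGraph:  [FancyGraph CachedCache LocalEvent object] + [LocalGraph CachedCache SimpleTask LocalEvent object] + [LocalGraph]
  take LocalGraph:  [CachedCache LocalEvent object] + [LocalGraph CachedCache SimpleTask LocalEvent object] + [LocalGraph]
  take CachedCache:  [CachedCache LocalEvent object] + [CachedCache SimpleTask LocalEvent object]
  take SimpleTask:  [LocalEvent object] + [SimpleTask LocalEvent object]
  take LocalEvent:  [LocalEvent object] + [LocalEvent object]
  take object:  [object] + [object]

[SafeAgent, FastGraph, FancyGraph, LocalGraph, CachedCache, SimpleTask, LocalEvent, object]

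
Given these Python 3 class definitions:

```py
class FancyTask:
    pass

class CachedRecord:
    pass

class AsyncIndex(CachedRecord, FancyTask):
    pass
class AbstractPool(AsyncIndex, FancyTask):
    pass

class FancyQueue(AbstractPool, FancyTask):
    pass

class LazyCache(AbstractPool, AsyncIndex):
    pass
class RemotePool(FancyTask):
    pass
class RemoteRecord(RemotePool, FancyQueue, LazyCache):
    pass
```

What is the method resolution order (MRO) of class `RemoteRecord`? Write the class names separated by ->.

L[RemoteRecord] = RemoteRecord + merge(L[RemotePool], L[FancyQueue], L[LazyCache], [RemotePool FancyQueue LazyCache])
  take RemotePool:  [RemotePool FancyTask object] + [FancyQueue AbstractPool AsyncIndex CachedRecord FancyTask object] + [LazyCache AbstractPool AsyncIndex CachedRecord FancyTask object] + [RemotePool FancyQueue LazyCache]
  take FancyQueue:  [FancyTask object] + [FancyQueue AbstractPool AsyncIndex CachedRecord FancyTask object] + [LazyCache AbstractPool AsyncIndex CachedRecord FancyTask object] + [FancyQueue LazyCache]
  take LazyCache:  [FancyTask object] + [AbstractPool AsyncIndex CachedRecord FancyTask object] + [LazyCache AbstractPool AsyncIndex CachedRecord FancyTask object] + [LazyCache]
  take AbstractPool:  [FancyTask object] + [AbstractPool AsyncIndex CachedRecord FancyTask object] + [AbstractPool AsyncIndex CachedRecord FancyTask object]
  take AsyncIndex:  [FancyTask object] + [AsyncIndex CachedRecord FancyTask object] + [AsyncIndex CachedRecord FancyTask object]
  take CachedRecord:  [FancyTask object] + [CachedRecord FancyTask object] + [CachedRecord FancyTask object]
  take FancyTask:  [FancyTask object] + [FancyTask object] + [FancyTask object]
  take object:  [object] + [object] + [object]

RemoteRecord -> RemotePool -> FancyQueue -> LazyCache -> AbstractPool -> AsyncIndex -> CachedRecord -> FancyTask -> object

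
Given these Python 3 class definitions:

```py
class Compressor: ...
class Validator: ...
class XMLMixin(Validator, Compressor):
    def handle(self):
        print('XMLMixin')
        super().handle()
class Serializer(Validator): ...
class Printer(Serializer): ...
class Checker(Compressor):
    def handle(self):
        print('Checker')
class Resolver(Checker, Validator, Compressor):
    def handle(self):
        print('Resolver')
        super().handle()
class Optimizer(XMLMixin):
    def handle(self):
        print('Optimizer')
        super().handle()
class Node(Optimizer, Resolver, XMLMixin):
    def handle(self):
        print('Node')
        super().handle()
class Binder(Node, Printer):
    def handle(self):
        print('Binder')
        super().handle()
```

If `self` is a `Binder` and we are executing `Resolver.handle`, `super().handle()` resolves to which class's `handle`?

XMLMixin

L[Binder] = Binder + merge(L[Node], L[Printer], [Node Printer])
  take Node:  [Node Optimizer Resolver XMLMixin Checker Validator Compressor object] + [Printer Serializer Validator object] + [Node Printer]
  take Optimizer:  [Optimizer Resolver XMLMixin Checker Validator Compressor object] + [Printer Serializer Validator object] + [Printer]
  take Resolver:  [Resolver XMLMixin Checker Validator Compressor object] + [Printer Serializer Validator object] + [Printer]
  take XMLMixin:  [XMLMixin Checker Validator Compressor object] + [Printer Serializer Validator object] + [Printer]
  take Checker:  [Checker Validator Compressor object] + [Printer Serializer Validator object] + [Printer]
  take Printer:  [Validator Compressor object] + [Printer Serializer Validator object] + [Printer]
  take Serializer:  [Validator Compressor object] + [Serializer Validator object]
  take Validator:  [Validator Compressor object] + [Validator object]
  take Compressor:  [Compressor object] + [object]
  take object:  [object] + [object]
MRO: Binder Node Optimizer Resolver XMLMixin Checker Printer Serializer Validator Compressor object
super() in Resolver.handle on a Binder instance goes to the class after Resolver in Binder's MRO: XMLMixin.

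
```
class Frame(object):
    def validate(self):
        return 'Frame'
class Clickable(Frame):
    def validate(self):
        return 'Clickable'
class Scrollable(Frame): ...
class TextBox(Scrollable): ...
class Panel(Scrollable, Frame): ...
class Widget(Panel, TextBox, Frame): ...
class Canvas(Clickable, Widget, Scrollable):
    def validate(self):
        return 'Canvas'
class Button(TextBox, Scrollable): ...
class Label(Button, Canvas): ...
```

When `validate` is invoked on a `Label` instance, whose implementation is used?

L[Label] = Label + merge(L[Button], L[Canvas], [Button Canvas])
  take Button:  [Button TextBox Scrollable Frame object] + [Canvas Clickable Widget Panel TextBox Scrollable Frame object] + [Button Canvas]
  take Canvas:  [TextBox Scrollable Frame object] + [Canvas Clickable Widget Panel TextBox Scrollable Frame object] + [Canvas]
  take Clickable:  [TextBox Scrollable Frame object] + [Clickable Widget Panel TextBox Scrollable Frame object]
  take Widget:  [TextBox Scrollable Frame object] + [Widget Panel TextBox Scrollable Frame object]
  take Panel:  [TextBox Scrollable Frame object] + [Panel TextBox Scrollable Frame object]
  take TextBox:  [TextBox Scrollable Frame object] + [TextBox Scrollable Frame object]
  take Scrollable:  [Scrollable Frame object] + [Scrollable Frame object]
  take Frame:  [Frame object] + [Frame object]
  take object:  [object] + [object]
MRO: Label Button Canvas Clickable Widget Panel TextBox Scrollable Frame object
validate is defined in: Canvas, Clickable, Frame. First along the MRO is Canvas.

Canvas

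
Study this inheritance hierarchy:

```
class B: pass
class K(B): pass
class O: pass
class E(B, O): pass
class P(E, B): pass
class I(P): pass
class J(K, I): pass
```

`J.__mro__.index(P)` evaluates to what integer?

3

L[J] = J + merge(L[K], L[I], [K I])
  take K:  [K B object] + [I P E B O object] + [K I]
  take I:  [B object] + [I P E B O object] + [I]
  take P:  [B object] + [P E B O object]
  take E:  [B object] + [E B O object]
  take B:  [B object] + [B O object]
  take O:  [object] + [O object]
  take object:  [object] + [object]
MRO: J K I P E B O object
P sits at index 3.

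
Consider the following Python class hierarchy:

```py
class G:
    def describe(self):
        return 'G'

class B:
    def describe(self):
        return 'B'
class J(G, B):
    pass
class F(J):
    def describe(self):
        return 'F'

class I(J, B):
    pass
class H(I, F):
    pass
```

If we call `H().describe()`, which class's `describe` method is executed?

L[H] = H + merge(L[I], L[F], [I F])
  take I:  [I J G B object] + [F J G B object] + [I F]
  take F:  [J G B object] + [F J G B object] + [F]
  take J:  [J G B object] + [J G B object]
  take G:  [G B object] + [G B object]
  take B:  [B object] + [B object]
  take object:  [object] + [object]
MRO: H I F J G B object
describe is defined in: B, F, G. First along the MRO is F.

F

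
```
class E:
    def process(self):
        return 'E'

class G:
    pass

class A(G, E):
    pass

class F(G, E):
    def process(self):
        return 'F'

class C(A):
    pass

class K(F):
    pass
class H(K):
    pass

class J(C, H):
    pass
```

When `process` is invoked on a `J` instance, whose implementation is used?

L[J] = J + merge(L[C], L[H], [C H])
  take C:  [C A G E object] + [H K F G E object] + [C H]
  take A:  [A G E object] + [H K F G E object] + [H]
  take H:  [G E object] + [H K F G E object] + [H]
  take K:  [G E object] + [K F G E object]
  take F:  [G E object] + [F G E object]
  take G:  [G E object] + [G E object]
  take E:  [E object] + [E object]
  take object:  [object] + [object]
MRO: J C A H K F G E object
process is defined in: E, F. First along the MRO is F.

F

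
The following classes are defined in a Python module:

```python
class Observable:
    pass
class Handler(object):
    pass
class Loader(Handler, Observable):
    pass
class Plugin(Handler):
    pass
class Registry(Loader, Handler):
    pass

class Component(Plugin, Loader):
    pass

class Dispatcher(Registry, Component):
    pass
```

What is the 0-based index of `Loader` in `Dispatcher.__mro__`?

4

L[Dispatcher] = Dispatcher + merge(L[Registry], L[Component], [Registry Component])
  take Registry:  [Registry Loader Handler Observable object] + [Component Plugin Loader Handler Observable object] + [Registry Component]
  take Component:  [Loader Handler Observable object] + [Component Plugin Loader Handler Observable object] + [Component]
  take Plugin:  [Loader Handler Observable object] + [Plugin Loader Handler Observable object]
  take Loader:  [Loader Handler Observable object] + [Loader Handler Observable object]
  take Handler:  [Handler Observable object] + [Handler Observable object]
  take Observable:  [Observable object] + [Observable object]
  take object:  [object] + [object]
MRO: Dispatcher Registry Component Plugin Loader Handler Observable object
Loader sits at index 4.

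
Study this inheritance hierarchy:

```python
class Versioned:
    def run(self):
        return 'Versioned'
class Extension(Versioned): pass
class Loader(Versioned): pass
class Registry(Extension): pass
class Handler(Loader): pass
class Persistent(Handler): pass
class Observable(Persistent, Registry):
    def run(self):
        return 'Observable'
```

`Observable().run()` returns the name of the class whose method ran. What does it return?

L[Observable] = Observable + merge(L[Persistent], L[Registry], [Persistent Registry])
  take Persistent:  [Persistent Handler Loader Versioned object] + [Registry Extension Versioned object] + [Persistent Registry]
  take Handler:  [Handler Loader Versioned object] + [Registry Extension Versioned object] + [Registry]
  take Loader:  [Loader Versioned object] + [Registry Extension Versioned object] + [Registry]
  take Registry:  [Versioned object] + [Registry Extension Versioned object] + [Registry]
  take Extension:  [Versioned object] + [Extension Versioned object]
  take Versioned:  [Versioned object] + [Versioned object]
  take object:  [object] + [object]
MRO: Observable Persistent Handler Loader Registry Extension Versioned object
run is defined in: Observable, Versioned. First along the MRO is Observable.

Observable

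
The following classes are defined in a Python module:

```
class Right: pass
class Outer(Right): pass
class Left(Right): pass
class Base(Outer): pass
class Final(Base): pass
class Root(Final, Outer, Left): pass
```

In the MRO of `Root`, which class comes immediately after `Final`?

Base

L[Root] = Root + merge(L[Final], L[Outer], L[Left], [Final Outer Left])
  take Final:  [Final Base Outer Right object] + [Outer Right object] + [Left Right object] + [Final Outer Left]
  take Base:  [Base Outer Right object] + [Outer Right object] + [Left Right object] + [Outer Left]
  take Outer:  [Outer Right object] + [Outer Right object] + [Left Right object] + [Outer Left]
  take Left:  [Right object] + [Right object] + [Left Right object] + [Left]
  take Right:  [Right object] + [Right object] + [Right object]
  take object:  [object] + [object] + [object]
MRO: Root Final Base Outer Left Right object
Final is at position 1; next is Base.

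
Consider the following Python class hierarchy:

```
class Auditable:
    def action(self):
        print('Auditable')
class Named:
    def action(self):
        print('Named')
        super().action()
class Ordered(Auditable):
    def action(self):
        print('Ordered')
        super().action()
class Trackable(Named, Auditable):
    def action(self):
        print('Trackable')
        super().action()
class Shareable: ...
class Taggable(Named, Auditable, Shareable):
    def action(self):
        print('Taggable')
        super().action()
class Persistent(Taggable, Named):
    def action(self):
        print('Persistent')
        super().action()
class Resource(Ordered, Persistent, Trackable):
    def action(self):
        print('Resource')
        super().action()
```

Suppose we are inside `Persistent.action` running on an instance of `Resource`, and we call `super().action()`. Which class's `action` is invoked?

L[Resource] = Resource + merge(L[Ordered], L[Persistent], L[Trackable], [Ordered Persistent Trackable])
  take Ordered:  [Ordered Auditable object] + [Persistent Taggable Named Auditable Shareable object] + [Trackable Named Auditable object] + [Ordered Persistent Trackable]
  take Persistent:  [Auditable object] + [Persistent Taggable Named Auditable Shareable object] + [Trackable Named Auditable object] + [Persistent Trackable]
  take Taggable:  [Auditable object] + [Taggable Named Auditable Shareable object] + [Trackable Named Auditable object] + [Trackable]
  take Trackable:  [Auditable object] + [Named Auditable Shareable object] + [Trackable Named Auditable object] + [Trackable]
  take Named:  [Auditable object] + [Named Auditable Shareable object] + [Named Auditable object]
  take Auditable:  [Auditable object] + [Auditable Shareable object] + [Auditable object]
  take Shareable:  [object] + [Shareable object] + [object]
  take object:  [object] + [object] + [object]
MRO: Resource Ordered Persistent Taggable Trackable Named Auditable Shareable object
super() in Persistent.action on a Resource instance goes to the class after Persistent in Resource's MRO: Taggable.

Taggable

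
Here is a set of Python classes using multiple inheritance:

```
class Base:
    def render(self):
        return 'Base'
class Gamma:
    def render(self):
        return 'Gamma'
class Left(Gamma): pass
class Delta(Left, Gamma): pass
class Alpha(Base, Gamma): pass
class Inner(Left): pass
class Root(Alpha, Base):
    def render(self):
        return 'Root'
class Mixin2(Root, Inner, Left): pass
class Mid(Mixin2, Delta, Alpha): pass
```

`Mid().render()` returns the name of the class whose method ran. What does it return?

Root

L[Mid] = Mid + merge(L[Mixin2], L[Delta], L[Alpha], [Mixin2 Delta Alpha])
  take Mixin2:  [Mixin2 Root Alpha Base Inner Left Gamma object] + [Delta Left Gamma object] + [Alpha Base Gamma object] + [Mixin2 Delta Alpha]
  take Root:  [Root Alpha Base Inner Left Gamma object] + [Delta Left Gamma object] + [Alpha Base Gamma object] + [Delta Alpha]
  take Delta:  [Alpha Base Inner Left Gamma object] + [Delta Left Gamma object] + [Alpha Base Gamma object] + [Delta Alpha]
  take Alpha:  [Alpha Base Inner Left Gamma object] + [Left Gamma object] + [Alpha Base Gamma object] + [Alpha]
  take Base:  [Base Inner Left Gamma object] + [Left Gamma object] + [Base Gamma object]
  take Inner:  [Inner Left Gamma object] + [Left Gamma object] + [Gamma object]
  take Left:  [Left Gamma object] + [Left Gamma object] + [Gamma object]
  take Gamma:  [Gamma object] + [Gamma object] + [Gamma object]
  take object:  [object] + [object] + [object]
MRO: Mid Mixin2 Root Delta Alpha Base Inner Left Gamma object
render is defined in: Base, Gamma, Root. First along the MRO is Root.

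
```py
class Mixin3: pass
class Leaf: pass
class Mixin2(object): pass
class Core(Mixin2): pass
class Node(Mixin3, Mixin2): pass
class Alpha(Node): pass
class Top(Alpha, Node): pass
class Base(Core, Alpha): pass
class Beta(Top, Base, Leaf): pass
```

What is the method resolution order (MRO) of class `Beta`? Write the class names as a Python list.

L[Beta] = Beta + merge(L[Top], L[Base], L[Leaf], [Top Base Leaf])
  take Top:  [Top Alpha Node Mixin3 Mixin2 object] + [Base Core Alpha Node Mixin3 Mixin2 object] + [Leaf object] + [Top Base Leaf]
  take Base:  [Alpha Node Mixin3 Mixin2 object] + [Base Core Alpha Node Mixin3 Mixin2 object] + [Leaf object] + [Base Leaf]
  take Core:  [Alpha Node Mixin3 Mixin2 object] + [Core Alpha Node Mixin3 Mixin2 object] + [Leaf object] + [Leaf]
  take Alpha:  [Alpha Node Mixin3 Mixin2 object] + [Alpha Node Mixin3 Mixin2 object] + [Leaf object] + [Leaf]
  take Node:  [Node Mixin3 Mixin2 object] + [Node Mixin3 Mixin2 object] + [Leaf object] + [Leaf]
  take Mixin3:  [Mixin3 Mixin2 object] + [Mixin3 Mixin2 object] + [Leaf object] + [Leaf]
  take Mixin2:  [Mixin2 object] + [Mixin2 object] + [Leaf object] + [Leaf]
  take Leaf:  [object] + [object] + [Leaf object] + [Leaf]
  take object:  [object] + [object] + [object]

[Beta, Top, Base, Core, Alpha, Node, Mixin3, Mixin2, Leaf, object]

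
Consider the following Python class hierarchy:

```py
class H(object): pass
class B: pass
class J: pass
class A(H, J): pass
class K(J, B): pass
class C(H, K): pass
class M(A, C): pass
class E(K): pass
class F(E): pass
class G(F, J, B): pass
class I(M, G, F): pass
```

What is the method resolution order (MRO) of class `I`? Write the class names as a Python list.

L[I] = I + merge(L[M], L[G], L[F], [M G F])
  take M:  [M A C H K J B object] + [G F E K J B object] + [F E K J B object] + [M G F]
  take A:  [A C H K J B object] + [G F E K J B object] + [F E K J B object] + [G F]
  take C:  [C H K J B object] + [G F E K J B object] + [F E K J B object] + [G F]
  take H:  [H K J B object] + [G F E K J B object] + [F E K J B object] + [G F]
  take G:  [K J B object] + [G F E K J B object] + [F E K J B object] + [G F]
  take F:  [K J B object] + [F E K J B object] + [F E K J B object] + [F]
  take E:  [K J B object] + [E K J B object] + [E K J B object]
  take K:  [K J B object] + [K J B object] + [K J B object]
  take J:  [J B object] + [J B object] + [J B object]
  take B:  [B object] + [B object] + [B object]
  take object:  [object] + [object] + [object]

[I, M, A, C, H, G, F, E, K, J, B, object]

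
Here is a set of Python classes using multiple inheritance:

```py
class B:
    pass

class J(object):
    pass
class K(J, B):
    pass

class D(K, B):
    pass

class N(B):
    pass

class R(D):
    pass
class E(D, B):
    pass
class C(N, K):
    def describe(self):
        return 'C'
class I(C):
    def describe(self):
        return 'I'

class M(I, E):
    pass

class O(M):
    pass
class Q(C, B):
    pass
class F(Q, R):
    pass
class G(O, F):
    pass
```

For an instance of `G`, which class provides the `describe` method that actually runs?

I

L[G] = G + merge(L[O], L[F], [O F])
  take O:  [O M I C N E D K J B object] + [F Q C N R D K J B object] + [O F]
  take M:  [M I C N E D K J B object] + [F Q C N R D K J B object] + [F]
  take I:  [I C N E D K J B object] + [F Q C N R D K J B object] + [F]
  take F:  [C N E D K J B object] + [F Q C N R D K J B object] + [F]
  take Q:  [C N E D K J B object] + [Q C N R D K J B object]
  take C:  [C N E D K J B object] + [C N R D K J B object]
  take N:  [N E D K J B object] + [N R D K J B object]
  take E:  [E D K J B object] + [R D K J B object]
  take R:  [D K J B object] + [R D K J B object]
  take D:  [D K J B object] + [D K J B object]
  take K:  [K J B object] + [K J B object]
  take J:  [J B object] + [J B object]
  take B:  [B object] + [B object]
  take object:  [object] + [object]
MRO: G O M I F Q C N E R D K J B object
describe is defined in: C, I. First along the MRO is I.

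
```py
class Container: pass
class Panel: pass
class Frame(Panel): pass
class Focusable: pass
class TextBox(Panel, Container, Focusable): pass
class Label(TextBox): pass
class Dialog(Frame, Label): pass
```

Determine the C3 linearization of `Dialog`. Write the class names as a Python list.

L[Dialog] = Dialog + merge(L[Frame], L[Label], [Frame Label])
  take Frame:  [Frame Panel object] + [Label TextBox Panel Container Focusable object] + [Frame Label]
  take Label:  [Panel object] + [Label TextBox Panel Container Focusable object] + [Label]
  take TextBox:  [Panel object] + [TextBox Panel Container Focusable object]
  take Panel:  [Panel object] + [Panel Container Focusable object]
  take Container:  [object] + [Container Focusable object]
  take Focusable:  [object] + [Focusable object]
  take object:  [object] + [object]

[Dialog, Frame, Label, TextBox, Panel, Container, Focusable, object]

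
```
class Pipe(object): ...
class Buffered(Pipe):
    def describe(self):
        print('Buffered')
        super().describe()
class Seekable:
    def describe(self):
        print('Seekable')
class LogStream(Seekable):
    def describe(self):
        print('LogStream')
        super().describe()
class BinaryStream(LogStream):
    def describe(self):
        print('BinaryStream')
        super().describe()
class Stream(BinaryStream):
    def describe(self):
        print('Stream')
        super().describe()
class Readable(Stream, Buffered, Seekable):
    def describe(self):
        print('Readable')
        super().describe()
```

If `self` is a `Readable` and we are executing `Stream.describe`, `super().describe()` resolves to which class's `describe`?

BinaryStream

L[Readable] = Readable + merge(L[Stream], L[Buffered], L[Seekable], [Stream Buffered Seekable])
  take Stream:  [Stream BinaryStream LogStream Seekable object] + [Buffered Pipe object] + [Seekable object] + [Stream Buffered Seekable]
  take BinaryStream:  [BinaryStream LogStream Seekable object] + [Buffered Pipe object] + [Seekable object] + [Buffered Seekable]
  take LogStream:  [LogStream Seekable object] + [Buffered Pipe object] + [Seekable object] + [Buffered Seekable]
  take Buffered:  [Seekable object] + [Buffered Pipe object] + [Seekable object] + [Buffered Seekable]
  take Seekable:  [Seekable object] + [Pipe object] + [Seekable object] + [Seekable]
  take Pipe:  [object] + [Pipe object] + [object]
  take object:  [object] + [object] + [object]
MRO: Readable Stream BinaryStream LogStream Buffered Seekable Pipe object
super() in Stream.describe on a Readable instance goes to the class after Stream in Readable's MRO: BinaryStream.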